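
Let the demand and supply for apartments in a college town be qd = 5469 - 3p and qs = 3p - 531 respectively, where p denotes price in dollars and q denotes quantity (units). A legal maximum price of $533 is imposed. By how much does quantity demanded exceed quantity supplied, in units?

Equilibrium: 5469 - 3p = 3p - 531, so 6000 = 6p and p* = 1000, q* = 2469.
Because the ceiling (533) lies below the market-clearing price, it is binding.
At p = 533: qd = 5469 - 3·533 = 3870 and qs = 3·533 - 531 = 1068.
Shortage = qd - qs = 3870 - 1068 = 2802.

2802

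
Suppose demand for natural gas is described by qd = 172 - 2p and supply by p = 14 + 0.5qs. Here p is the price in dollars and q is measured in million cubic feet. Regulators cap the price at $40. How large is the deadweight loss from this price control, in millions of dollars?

Rearranging supply gives qs = 2p - 28. Setting quantity demanded equal to quantity supplied, 172 - 2p = 2p - 28, gives p* = 50 and q* = 72.
The ceiling of 40 is below the equilibrium price 50, so it binds.
At p = 40: qd = 172 - 2·40 = 92 and qs = 2·40 - 28 = 52.
Quantity traded falls to 52. At q = 52 the demand price is (172 - 52)/2 = 60 and the supply price is (28 + 52)/2 = 40.
Deadweight loss = ½ · (60 - 40) · (72 - 52) = ½ · 20 · 20 = 200.

200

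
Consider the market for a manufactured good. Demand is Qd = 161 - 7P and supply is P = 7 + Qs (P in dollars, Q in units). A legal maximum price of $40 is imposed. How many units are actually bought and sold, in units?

Rearranging supply gives Qs = P - 7. Without the control the market clears where 161 - 7P = P - 7, i.e. P* = 21 and Q* = 14.
The ceiling of 40 is above the equilibrium price 21, so it is not binding; the market clears at P* = 21, Q* = 14.

14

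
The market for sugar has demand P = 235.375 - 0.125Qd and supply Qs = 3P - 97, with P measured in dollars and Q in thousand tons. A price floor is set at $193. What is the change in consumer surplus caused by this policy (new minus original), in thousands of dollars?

Rearranging demand gives Qd = 1883 - 8P. Setting quantity demanded equal to quantity supplied, 1883 - 8P = 3P - 97, gives P* = 180 and Q* = 443.
Because the floor (193) lies above the market-clearing price, it is binding.
At P = 193: Qd = 1883 - 8·193 = 339 and Qs = 3·193 - 97 = 482.
Consumer surplus without the control is ½ · (235.375 - 180) · 443 = 12265.5625.
With the floor, consumers buy 339 units at 193, so CS = ½ · (235.375 - 193) · 339 = 7182.5625.
Change in consumer surplus = 7182.5625 - 12265.5625 = -5083.

-5083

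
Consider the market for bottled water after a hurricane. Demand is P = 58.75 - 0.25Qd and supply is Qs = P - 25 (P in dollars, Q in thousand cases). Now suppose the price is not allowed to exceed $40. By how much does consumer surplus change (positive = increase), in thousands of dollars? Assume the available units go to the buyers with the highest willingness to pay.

162

Rearranging demand gives Qd = 235 - 4P. Setting quantity demanded equal to quantity supplied, 235 - 4P = P - 25, gives P* = 52 and Q* = 27.
Since 40 < 52, the ceiling is binding.
At P = 40: Qd = 235 - 4·40 = 75 and Qs = 40 - 25 = 15.
Consumer surplus without the control is ½ · (58.75 - 52) · 27 = 91.125.
With the ceiling, 15 units are sold at 40 (assume they go to the highest-value buyers). The demand price at Q = 15 is 55, so CS = ½ · [(58.75 - 40) + (55 - 40)] · 15 = 253.125.
Change in consumer surplus = 253.125 - 91.125 = 162.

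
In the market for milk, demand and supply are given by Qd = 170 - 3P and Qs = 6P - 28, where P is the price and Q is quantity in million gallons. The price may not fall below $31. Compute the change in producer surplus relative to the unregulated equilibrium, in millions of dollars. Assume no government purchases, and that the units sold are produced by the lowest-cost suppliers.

Setting quantity demanded equal to quantity supplied, 170 - 3P = 6P - 28, gives P* = 22 and Q* = 104.
Because the floor (31) lies above the market-clearing price, it is binding.
At P = 31: Qd = 170 - 3·31 = 77 and Qs = 6·31 - 28 = 158.
Producer surplus without the control is ½ · (22 - 14/3) · 104 = 2704/3.
With the floor, 77 units are sold at 31. The supply price at Q = 77 is 17.5, so PS = ½ · [(31 - 14/3) + (31 - 17.5)] · 77 = 18403/12.
Change in producer surplus = 18403/12 - 2704/3 = 632.25.

632.25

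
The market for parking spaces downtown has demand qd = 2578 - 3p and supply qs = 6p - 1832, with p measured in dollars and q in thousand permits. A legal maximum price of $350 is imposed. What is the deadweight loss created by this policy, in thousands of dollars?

176400

In a free market, 2578 - 3p = 6p - 1832 gives the equilibrium p* = 490, q* = 1108.
Since 350 < 490, the ceiling is binding.
At p = 350: qd = 2578 - 3·350 = 1528 and qs = 6·350 - 1832 = 268.
Quantity traded falls to 268. At q = 268 the demand price is (2578 - 268)/3 = 770 and the supply price is (1832 + 268)/6 = 350.
Deadweight loss = ½ · (770 - 350) · (1108 - 268) = ½ · 420 · 840 = 176400.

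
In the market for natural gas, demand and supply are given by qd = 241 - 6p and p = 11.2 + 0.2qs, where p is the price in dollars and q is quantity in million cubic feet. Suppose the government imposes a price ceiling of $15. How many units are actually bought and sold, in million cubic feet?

19

Rearranging supply gives qs = 5p - 56. Without the control the market clears where 241 - 6p = 5p - 56, i.e. p* = 27 and q* = 79.
Since 15 < 27, the ceiling is binding.
At p = 15: qd = 241 - 6·15 = 151 and qs = 5·15 - 56 = 19.
The quantity actually transacted is the short side, supply: 19.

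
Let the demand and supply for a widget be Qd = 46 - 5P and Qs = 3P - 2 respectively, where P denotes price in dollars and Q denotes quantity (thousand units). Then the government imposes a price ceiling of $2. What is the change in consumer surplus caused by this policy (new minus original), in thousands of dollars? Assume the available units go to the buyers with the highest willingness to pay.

1.6

Setting quantity demanded equal to quantity supplied, 46 - 5P = 3P - 2, gives P* = 6 and Q* = 16.
Since 2 < 6, the ceiling is binding.
At P = 2: Qd = 46 - 5·2 = 36 and Qs = 3·2 - 2 = 4.
Consumer surplus without the control is ½ · (9.2 - 6) · 16 = 25.6.
With the ceiling, 4 units are sold at 2 (assume they go to the highest-value buyers). The demand price at Q = 4 is 8.4, so CS = ½ · [(9.2 - 2) + (8.4 - 2)] · 4 = 27.2.
Change in consumer surplus = 27.2 - 25.6 = 1.6.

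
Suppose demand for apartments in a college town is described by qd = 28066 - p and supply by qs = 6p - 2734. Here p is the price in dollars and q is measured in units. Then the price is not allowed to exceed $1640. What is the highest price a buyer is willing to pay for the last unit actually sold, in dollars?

20960

In a free market, 28066 - p = 6p - 2734 gives the equilibrium p* = 4400, q* = 23666.
Since 1640 < 4400, the ceiling is binding.
At p = 1640: qd = 28066 - 1640 = 26426 and qs = 6·1640 - 2734 = 7106.
Only 7106 units reach the market. On the demand curve, the marginal buyer's willingness to pay at q = 7106 is (28066 - 7106) = 20960.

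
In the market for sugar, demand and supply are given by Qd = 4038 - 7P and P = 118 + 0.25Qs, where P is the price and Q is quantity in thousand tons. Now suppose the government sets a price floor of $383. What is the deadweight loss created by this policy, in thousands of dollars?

Rearranging supply gives Qs = 4P - 472. In a free market, 4038 - 7P = 4P - 472 gives the equilibrium P* = 410, Q* = 1168.
The floor of 383 is below the equilibrium price 410, so it is not binding; the market clears at P* = 410, Q* = 1168.
Since the control does not bind, no trades are prevented and deadweight loss is zero.

0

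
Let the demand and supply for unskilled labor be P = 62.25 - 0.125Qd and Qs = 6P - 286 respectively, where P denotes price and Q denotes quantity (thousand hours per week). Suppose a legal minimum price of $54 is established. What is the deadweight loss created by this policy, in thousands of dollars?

Rearranging demand gives Qd = 498 - 8P. Setting quantity demanded equal to quantity supplied, 498 - 8P = 6P - 286, gives P* = 56 and Q* = 50.
Since 54 is below P* = 56, the floor does not bind and the free-market outcome prevails.
Since the control does not bind, no trades are prevented and deadweight loss is zero.

0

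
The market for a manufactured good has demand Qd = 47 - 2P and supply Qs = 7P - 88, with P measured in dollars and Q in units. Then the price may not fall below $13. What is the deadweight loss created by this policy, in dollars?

Without the control the market clears where 47 - 2P = 7P - 88, i.e. P* = 15 and Q* = 17.
The floor of 13 is below the equilibrium price 15, so it is not binding; the market clears at P* = 15, Q* = 17.
Since the control does not bind, no trades are prevented and deadweight loss is zero.

0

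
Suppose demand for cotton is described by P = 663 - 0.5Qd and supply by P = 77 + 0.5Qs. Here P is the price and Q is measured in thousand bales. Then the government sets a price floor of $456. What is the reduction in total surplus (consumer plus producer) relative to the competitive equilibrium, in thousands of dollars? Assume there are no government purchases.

14792

Rearranging demand gives Qd = 1326 - 2P; rearranging supply gives Qs = 2P - 154. Setting quantity demanded equal to quantity supplied, 1326 - 2P = 2P - 154, gives P* = 370 and Q* = 586.
Since 456 > 370, the floor is binding.
At P = 456: Qd = 1326 - 2·456 = 414 and Qs = 2·456 - 154 = 758.
Quantity traded falls to 414. At Q = 414 the demand price is (1326 - 414)/2 = 456 and the supply price is (154 + 414)/2 = 284.
Deadweight loss = ½ · (456 - 284) · (586 - 414) = ½ · 172 · 172 = 14792.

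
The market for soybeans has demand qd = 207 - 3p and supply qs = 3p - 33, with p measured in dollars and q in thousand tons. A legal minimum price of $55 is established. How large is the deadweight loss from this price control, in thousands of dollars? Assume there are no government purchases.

675

Equilibrium: 207 - 3p = 3p - 33, so 240 = 6p and p* = 40, q* = 87.
Because the floor (55) lies above the market-clearing price, it is binding.
At p = 55: qd = 207 - 3·55 = 42 and qs = 3·55 - 33 = 132.
Quantity traded falls to 42. At q = 42 the demand price is (207 - 42)/3 = 55 and the supply price is (33 + 42)/3 = 25.
Deadweight loss = ½ · (55 - 25) · (87 - 42) = ½ · 30 · 45 = 675.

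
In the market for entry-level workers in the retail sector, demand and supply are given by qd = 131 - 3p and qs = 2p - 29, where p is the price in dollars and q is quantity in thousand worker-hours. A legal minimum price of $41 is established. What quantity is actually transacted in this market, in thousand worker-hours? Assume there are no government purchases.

8

Setting quantity demanded equal to quantity supplied, 131 - 3p = 2p - 29, gives p* = 32 and q* = 35.
Since 41 > 32, the floor is binding.
At p = 41: qd = 131 - 3·41 = 8 and qs = 2·41 - 29 = 53.
The quantity actually transacted is the short side, demand: 8.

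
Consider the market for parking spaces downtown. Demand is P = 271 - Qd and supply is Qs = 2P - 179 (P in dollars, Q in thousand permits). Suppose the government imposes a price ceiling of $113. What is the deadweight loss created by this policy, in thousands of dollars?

Rearranging demand gives Qd = 271 - P. Without the control the market clears where 271 - P = 2P - 179, i.e. P* = 150 and Q* = 121.
Because the ceiling (113) lies below the market-clearing price, it is binding.
At P = 113: Qd = 271 - 113 = 158 and Qs = 2·113 - 179 = 47.
Quantity traded falls to 47. At Q = 47 the demand price is 271 - 47 = 224 and the supply price is (179 + 47)/2 = 113.
Deadweight loss = ½ · (224 - 113) · (121 - 47) = ½ · 111 · 74 = 4107.

4107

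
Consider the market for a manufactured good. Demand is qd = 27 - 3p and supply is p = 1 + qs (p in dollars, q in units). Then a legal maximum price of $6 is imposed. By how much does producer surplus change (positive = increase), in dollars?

-5.5

Rearranging supply gives qs = p - 1. Without the control the market clears where 27 - 3p = p - 1, i.e. p* = 7 and q* = 6.
Because the ceiling (6) lies below the market-clearing price, it is binding.
At p = 6: qd = 27 - 3·6 = 9 and qs = 6 - 1 = 5.
Producer surplus without the control is ½ · (7 - 1) · 6 = 18.
With the ceiling, producers sell 5 units at 6, so PS = ½ · (6 - 1) · 5 = 12.5.
Change in producer surplus = 12.5 - 18 = -5.5.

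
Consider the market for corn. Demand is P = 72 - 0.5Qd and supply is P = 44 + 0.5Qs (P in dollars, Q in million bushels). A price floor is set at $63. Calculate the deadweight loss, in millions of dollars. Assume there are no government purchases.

50

Rearranging demand gives Qd = 144 - 2P; rearranging supply gives Qs = 2P - 88. Setting quantity demanded equal to quantity supplied, 144 - 2P = 2P - 88, gives P* = 58 and Q* = 28.
The floor of 63 is above the equilibrium price 58, so it binds.
At P = 63: Qd = 144 - 2·63 = 18 and Qs = 2·63 - 88 = 38.
Quantity traded falls to 18. At Q = 18 the demand price is (144 - 18)/2 = 63 and the supply price is (88 + 18)/2 = 53.
Deadweight loss = ½ · (63 - 53) · (28 - 18) = ½ · 10 · 10 = 50.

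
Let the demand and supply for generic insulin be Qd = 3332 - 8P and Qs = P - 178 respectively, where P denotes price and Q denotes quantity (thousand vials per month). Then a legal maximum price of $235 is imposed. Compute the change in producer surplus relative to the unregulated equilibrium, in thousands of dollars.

-20847.5

Without the control the market clears where 3332 - 8P = P - 178, i.e. P* = 390 and Q* = 212.
The ceiling of 235 is below the equilibrium price 390, so it binds.
At P = 235: Qd = 3332 - 8·235 = 1452 and Qs = 235 - 178 = 57.
Producer surplus without the control is ½ · (390 - 178) · 212 = 22472.
With the ceiling, producers sell 57 units at 235, so PS = ½ · (235 - 178) · 57 = 1624.5.
Change in producer surplus = 1624.5 - 22472 = -20847.5.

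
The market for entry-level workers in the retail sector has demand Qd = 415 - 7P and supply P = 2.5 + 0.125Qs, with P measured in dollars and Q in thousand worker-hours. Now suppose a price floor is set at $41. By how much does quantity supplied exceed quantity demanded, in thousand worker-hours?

Rearranging supply gives Qs = 8P - 20. Setting quantity demanded equal to quantity supplied, 415 - 7P = 8P - 20, gives P* = 29 and Q* = 212.
Since 41 > 29, the floor is binding.
At P = 41: Qd = 415 - 7·41 = 128 and Qs = 8·41 - 20 = 308.
Surplus = Qs - Qd = 308 - 128 = 180.

180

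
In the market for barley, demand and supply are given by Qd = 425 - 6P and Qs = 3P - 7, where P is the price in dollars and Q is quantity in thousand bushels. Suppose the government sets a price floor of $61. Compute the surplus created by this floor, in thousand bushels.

117

Without the control the market clears where 425 - 6P = 3P - 7, i.e. P* = 48 and Q* = 137.
The floor of 61 is above the equilibrium price 48, so it binds.
At P = 61: Qd = 425 - 6·61 = 59 and Qs = 3·61 - 7 = 176.
Surplus = Qs - Qd = 176 - 59 = 117.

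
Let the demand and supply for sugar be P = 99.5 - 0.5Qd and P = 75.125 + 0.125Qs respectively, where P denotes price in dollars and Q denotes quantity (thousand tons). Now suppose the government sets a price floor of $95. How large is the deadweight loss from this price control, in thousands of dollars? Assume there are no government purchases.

281.25

Rearranging demand gives Qd = 199 - 2P; rearranging supply gives Qs = 8P - 601. Without the control the market clears where 199 - 2P = 8P - 601, i.e. P* = 80 and Q* = 39.
Since 95 > 80, the floor is binding.
At P = 95: Qd = 199 - 2·95 = 9 and Qs = 8·95 - 601 = 159.
Quantity traded falls to 9. At Q = 9 the demand price is (199 - 9)/2 = 95 and the supply price is (601 + 9)/8 = 76.25.
Deadweight loss = ½ · (95 - 76.25) · (39 - 9) = ½ · 18.75 · 30 = 281.25.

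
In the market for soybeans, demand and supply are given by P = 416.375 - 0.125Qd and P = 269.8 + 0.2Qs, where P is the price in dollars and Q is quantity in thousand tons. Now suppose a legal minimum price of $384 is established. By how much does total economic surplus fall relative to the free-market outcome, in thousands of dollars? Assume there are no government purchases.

5990.4

Rearranging demand gives Qd = 3331 - 8P; rearranging supply gives Qs = 5P - 1349. In a free market, 3331 - 8P = 5P - 1349 gives the equilibrium P* = 360, Q* = 451.
Because the floor (384) lies above the market-clearing price, it is binding.
At P = 384: Qd = 3331 - 8·384 = 259 and Qs = 5·384 - 1349 = 571.
Quantity traded falls to 259. At Q = 259 the demand price is (3331 - 259)/8 = 384 and the supply price is (1349 + 259)/5 = 321.6.
Deadweight loss = ½ · (384 - 321.6) · (451 - 259) = ½ · 62.4 · 192 = 5990.4.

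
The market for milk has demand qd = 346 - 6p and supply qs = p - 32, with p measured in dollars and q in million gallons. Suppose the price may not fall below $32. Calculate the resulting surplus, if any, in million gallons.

0

Setting quantity demanded equal to quantity supplied, 346 - 6p = p - 32, gives p* = 54 and q* = 22.
Since 32 is below p* = 54, the floor does not bind and the free-market outcome prevails.
Since the control does not bind, there is no surplus.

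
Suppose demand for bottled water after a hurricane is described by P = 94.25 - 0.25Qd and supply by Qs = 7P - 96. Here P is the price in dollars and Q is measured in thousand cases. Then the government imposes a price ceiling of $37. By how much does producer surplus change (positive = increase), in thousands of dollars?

-1104

Rearranging demand gives Qd = 377 - 4P. In a free market, 377 - 4P = 7P - 96 gives the equilibrium P* = 43, Q* = 205.
Because the ceiling (37) lies below the market-clearing price, it is binding.
At P = 37: Qd = 377 - 4·37 = 229 and Qs = 7·37 - 96 = 163.
Producer surplus without the control is ½ · (43 - 96/7) · 205 = 42025/14.
With the ceiling, producers sell 163 units at 37, so PS = ½ · (37 - 96/7) · 163 = 26569/14.
Change in producer surplus = 26569/14 - 42025/14 = -1104.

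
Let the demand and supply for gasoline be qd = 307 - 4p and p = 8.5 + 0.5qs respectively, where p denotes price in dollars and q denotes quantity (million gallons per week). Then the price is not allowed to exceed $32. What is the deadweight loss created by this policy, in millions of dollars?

Rearranging supply gives qs = 2p - 17. In a free market, 307 - 4p = 2p - 17 gives the equilibrium p* = 54, q* = 91.
Since 32 < 54, the ceiling is binding.
At p = 32: qd = 307 - 4·32 = 179 and qs = 2·32 - 17 = 47.
Quantity traded falls to 47. At q = 47 the demand price is (307 - 47)/4 = 65 and the supply price is (17 + 47)/2 = 32.
Deadweight loss = ½ · (65 - 32) · (91 - 47) = ½ · 33 · 44 = 726.

726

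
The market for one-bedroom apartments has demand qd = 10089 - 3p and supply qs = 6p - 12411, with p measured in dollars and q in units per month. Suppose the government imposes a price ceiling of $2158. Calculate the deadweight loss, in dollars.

1052676

Setting quantity demanded equal to quantity supplied, 10089 - 3p = 6p - 12411, gives p* = 2500 and q* = 2589.
Because the ceiling (2158) lies below the market-clearing price, it is binding.
At p = 2158: qd = 10089 - 3·2158 = 3615 and qs = 6·2158 - 12411 = 537.
Quantity traded falls to 537. At q = 537 the demand price is (10089 - 537)/3 = 3184 and the supply price is (12411 + 537)/6 = 2158.
Deadweight loss = ½ · (3184 - 2158) · (2589 - 537) = ½ · 1026 · 2052 = 1052676.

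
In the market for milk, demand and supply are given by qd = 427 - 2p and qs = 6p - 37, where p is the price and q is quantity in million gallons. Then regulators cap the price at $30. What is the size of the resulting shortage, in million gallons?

224

In a free market, 427 - 2p = 6p - 37 gives the equilibrium p* = 58, q* = 311.
Because the ceiling (30) lies below the market-clearing price, it is binding.
At p = 30: qd = 427 - 2·30 = 367 and qs = 6·30 - 37 = 143.
Shortage = qd - qs = 367 - 143 = 224.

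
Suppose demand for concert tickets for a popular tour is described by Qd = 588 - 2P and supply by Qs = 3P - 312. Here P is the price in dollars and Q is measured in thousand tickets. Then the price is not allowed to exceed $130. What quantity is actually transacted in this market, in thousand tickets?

78

Setting quantity demanded equal to quantity supplied, 588 - 2P = 3P - 312, gives P* = 180 and Q* = 228.
Since 130 < 180, the ceiling is binding.
At P = 130: Qd = 588 - 2·130 = 328 and Qs = 3·130 - 312 = 78.
The quantity actually transacted is the short side, supply: 78.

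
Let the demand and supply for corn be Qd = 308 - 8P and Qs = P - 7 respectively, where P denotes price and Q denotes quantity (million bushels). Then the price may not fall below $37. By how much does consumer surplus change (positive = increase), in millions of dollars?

Equilibrium: 308 - 8P = P - 7, so 315 = 9P and P* = 35, Q* = 28.
Since 37 > 35, the floor is binding.
At P = 37: Qd = 308 - 8·37 = 12 and Qs = 37 - 7 = 30.
Consumer surplus without the control is ½ · (38.5 - 35) · 28 = 49.
With the floor, consumers buy 12 units at 37, so CS = ½ · (38.5 - 37) · 12 = 9.
Change in consumer surplus = 9 - 49 = -40.

-40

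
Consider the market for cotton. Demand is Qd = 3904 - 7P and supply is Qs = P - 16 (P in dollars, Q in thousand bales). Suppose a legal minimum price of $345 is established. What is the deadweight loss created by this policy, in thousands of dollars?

0

In a free market, 3904 - 7P = P - 16 gives the equilibrium P* = 490, Q* = 474.
Since 345 is below P* = 490, the floor does not bind and the free-market outcome prevails.
Since the control does not bind, no trades are prevented and deadweight loss is zero.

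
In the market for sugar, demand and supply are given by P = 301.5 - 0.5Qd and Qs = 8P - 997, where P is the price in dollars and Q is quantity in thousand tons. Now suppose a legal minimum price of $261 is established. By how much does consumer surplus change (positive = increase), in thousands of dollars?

Rearranging demand gives Qd = 603 - 2P. Setting quantity demanded equal to quantity supplied, 603 - 2P = 8P - 997, gives P* = 160 and Q* = 283.
The floor of 261 is above the equilibrium price 160, so it binds.
At P = 261: Qd = 603 - 2·261 = 81 and Qs = 8·261 - 997 = 1091.
Consumer surplus without the control is ½ · (301.5 - 160) · 283 = 20022.25.
With the floor, consumers buy 81 units at 261, so CS = ½ · (301.5 - 261) · 81 = 1640.25.
Change in consumer surplus = 1640.25 - 20022.25 = -18382.

-18382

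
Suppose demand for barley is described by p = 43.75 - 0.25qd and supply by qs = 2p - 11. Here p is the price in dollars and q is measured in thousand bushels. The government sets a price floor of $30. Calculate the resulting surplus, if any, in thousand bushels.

Rearranging demand gives qd = 175 - 4p. Without the control the market clears where 175 - 4p = 2p - 11, i.e. p* = 31 and q* = 51.
The floor of 30 is below the equilibrium price 31, so it is not binding; the market clears at p* = 31, q* = 51.
Since the control does not bind, there is no surplus.

0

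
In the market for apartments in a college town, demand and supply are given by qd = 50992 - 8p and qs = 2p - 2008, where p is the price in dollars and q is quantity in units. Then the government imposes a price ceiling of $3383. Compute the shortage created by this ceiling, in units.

19170

Equilibrium: 50992 - 8p = 2p - 2008, so 53000 = 10p and p* = 5300, q* = 8592.
Since 3383 < 5300, the ceiling is binding.
At p = 3383: qd = 50992 - 8·3383 = 23928 and qs = 2·3383 - 2008 = 4758.
Shortage = qd - qs = 23928 - 4758 = 19170.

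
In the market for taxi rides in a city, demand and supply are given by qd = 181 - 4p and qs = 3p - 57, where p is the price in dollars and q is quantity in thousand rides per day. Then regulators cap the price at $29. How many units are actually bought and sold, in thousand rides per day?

30

Without the control the market clears where 181 - 4p = 3p - 57, i.e. p* = 34 and q* = 45.
Because the ceiling (29) lies below the market-clearing price, it is binding.
At p = 29: qd = 181 - 4·29 = 65 and qs = 3·29 - 57 = 30.
The quantity actually transacted is the short side, supply: 30.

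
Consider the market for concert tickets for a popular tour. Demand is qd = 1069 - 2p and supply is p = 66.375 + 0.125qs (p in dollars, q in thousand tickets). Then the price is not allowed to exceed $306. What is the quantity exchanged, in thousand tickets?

Rearranging supply gives qs = 8p - 531. Without the control the market clears where 1069 - 2p = 8p - 531, i.e. p* = 160 and q* = 749.
Since 306 is above p* = 160, the ceiling does not bind and the free-market outcome prevails.

749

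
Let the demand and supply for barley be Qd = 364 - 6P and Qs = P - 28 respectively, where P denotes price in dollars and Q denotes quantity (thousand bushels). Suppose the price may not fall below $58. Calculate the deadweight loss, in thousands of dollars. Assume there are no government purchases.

Setting quantity demanded equal to quantity supplied, 364 - 6P = P - 28, gives P* = 56 and Q* = 28.
The floor of 58 is above the equilibrium price 56, so it binds.
At P = 58: Qd = 364 - 6·58 = 16 and Qs = 58 - 28 = 30.
Quantity traded falls to 16. At Q = 16 the demand price is (364 - 16)/6 = 58 and the supply price is 28 + 16 = 44.
Deadweight loss = ½ · (58 - 44) · (28 - 16) = ½ · 14 · 12 = 84.

84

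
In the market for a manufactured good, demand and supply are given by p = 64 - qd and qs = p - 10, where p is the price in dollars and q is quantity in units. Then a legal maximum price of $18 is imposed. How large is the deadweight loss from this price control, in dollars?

Rearranging demand gives qd = 64 - p. Setting quantity demanded equal to quantity supplied, 64 - p = p - 10, gives p* = 37 and q* = 27.
The ceiling of 18 is below the equilibrium price 37, so it binds.
At p = 18: qd = 64 - 18 = 46 and qs = 18 - 10 = 8.
Quantity traded falls to 8. At q = 8 the demand price is 64 - 8 = 56 and the supply price is 10 + 8 = 18.
Deadweight loss = ½ · (56 - 18) · (27 - 8) = ½ · 38 · 19 = 361.

361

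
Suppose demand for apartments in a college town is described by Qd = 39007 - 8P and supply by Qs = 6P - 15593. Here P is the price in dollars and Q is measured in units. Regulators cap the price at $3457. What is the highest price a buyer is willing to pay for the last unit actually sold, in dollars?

4232.25

Equilibrium: 39007 - 8P = 6P - 15593, so 54600 = 14P and P* = 3900, Q* = 7807.
Since 3457 < 3900, the ceiling is binding.
At P = 3457: Qd = 39007 - 8·3457 = 11351 and Qs = 6·3457 - 15593 = 5149.
Only 5149 units reach the market. On the demand curve, the marginal buyer's willingness to pay at Q = 5149 is (39007 - 5149)/8 = 4232.25.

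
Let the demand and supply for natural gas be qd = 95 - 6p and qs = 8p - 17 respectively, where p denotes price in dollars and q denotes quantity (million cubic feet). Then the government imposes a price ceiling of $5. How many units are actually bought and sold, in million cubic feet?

In a free market, 95 - 6p = 8p - 17 gives the equilibrium p* = 8, q* = 47.
Because the ceiling (5) lies below the market-clearing price, it is binding.
At p = 5: qd = 95 - 6·5 = 65 and qs = 8·5 - 17 = 23.
The quantity actually transacted is the short side, supply: 23.

23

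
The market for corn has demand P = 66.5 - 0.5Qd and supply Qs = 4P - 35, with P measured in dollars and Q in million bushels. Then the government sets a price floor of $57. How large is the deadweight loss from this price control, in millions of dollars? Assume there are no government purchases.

Rearranging demand gives Qd = 133 - 2P. Equilibrium: 133 - 2P = 4P - 35, so 168 = 6P and P* = 28, Q* = 77.
Because the floor (57) lies above the market-clearing price, it is binding.
At P = 57: Qd = 133 - 2·57 = 19 and Qs = 4·57 - 35 = 193.
Quantity traded falls to 19. At Q = 19 the demand price is (133 - 19)/2 = 57 and the supply price is (35 + 19)/4 = 13.5.
Deadweight loss = ½ · (57 - 13.5) · (77 - 19) = ½ · 43.5 · 58 = 1261.5.

1261.5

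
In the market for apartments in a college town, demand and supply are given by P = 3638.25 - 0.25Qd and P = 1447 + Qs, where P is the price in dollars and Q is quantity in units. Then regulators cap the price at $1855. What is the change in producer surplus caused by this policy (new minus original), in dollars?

-1453272.5

Rearranging demand gives Qd = 14553 - 4P; rearranging supply gives Qs = P - 1447. Equilibrium: 14553 - 4P = P - 1447, so 16000 = 5P and P* = 3200, Q* = 1753.
Since 1855 < 3200, the ceiling is binding.
At P = 1855: Qd = 14553 - 4·1855 = 7133 and Qs = 1855 - 1447 = 408.
Producer surplus without the control is ½ · (3200 - 1447) · 1753 = 1536504.5.
With the ceiling, producers sell 408 units at 1855, so PS = ½ · (1855 - 1447) · 408 = 83232.
Change in producer surplus = 83232 - 1536504.5 = -1453272.5.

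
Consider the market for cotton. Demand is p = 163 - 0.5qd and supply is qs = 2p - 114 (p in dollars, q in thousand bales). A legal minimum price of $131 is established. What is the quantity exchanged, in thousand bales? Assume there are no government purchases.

Rearranging demand gives qd = 326 - 2p. In a free market, 326 - 2p = 2p - 114 gives the equilibrium p* = 110, q* = 106.
The floor of 131 is above the equilibrium price 110, so it binds.
At p = 131: qd = 326 - 2·131 = 64 and qs = 2·131 - 114 = 148.
The quantity actually transacted is the short side, demand: 64.

64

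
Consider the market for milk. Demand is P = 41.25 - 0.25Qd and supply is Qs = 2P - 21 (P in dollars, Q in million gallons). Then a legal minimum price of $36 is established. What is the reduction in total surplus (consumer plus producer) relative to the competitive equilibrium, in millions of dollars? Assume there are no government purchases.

150

Rearranging demand gives Qd = 165 - 4P. In a free market, 165 - 4P = 2P - 21 gives the equilibrium P* = 31, Q* = 41.
The floor of 36 is above the equilibrium price 31, so it binds.
At P = 36: Qd = 165 - 4·36 = 21 and Qs = 2·36 - 21 = 51.
Quantity traded falls to 21. At Q = 21 the demand price is (165 - 21)/4 = 36 and the supply price is (21 + 21)/2 = 21.
Deadweight loss = ½ · (36 - 21) · (41 - 21) = ½ · 15 · 20 = 150.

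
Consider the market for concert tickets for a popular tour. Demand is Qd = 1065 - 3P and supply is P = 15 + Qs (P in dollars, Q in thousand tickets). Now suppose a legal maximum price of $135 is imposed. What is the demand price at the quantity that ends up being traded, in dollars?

Rearranging supply gives Qs = P - 15. In a free market, 1065 - 3P = P - 15 gives the equilibrium P* = 270, Q* = 255.
Since 135 < 270, the ceiling is binding.
At P = 135: Qd = 1065 - 3·135 = 660 and Qs = 135 - 15 = 120.
Only 120 units reach the market. On the demand curve, the marginal buyer's willingness to pay at Q = 120 is (1065 - 120)/3 = 315.

315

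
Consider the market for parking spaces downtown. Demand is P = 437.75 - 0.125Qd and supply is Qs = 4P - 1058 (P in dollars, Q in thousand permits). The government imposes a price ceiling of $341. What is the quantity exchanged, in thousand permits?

Rearranging demand gives Qd = 3502 - 8P. Equilibrium: 3502 - 8P = 4P - 1058, so 4560 = 12P and P* = 380, Q* = 462.
Because the ceiling (341) lies below the market-clearing price, it is binding.
At P = 341: Qd = 3502 - 8·341 = 774 and Qs = 4·341 - 1058 = 306.
The quantity actually transacted is the short side, supply: 306.

306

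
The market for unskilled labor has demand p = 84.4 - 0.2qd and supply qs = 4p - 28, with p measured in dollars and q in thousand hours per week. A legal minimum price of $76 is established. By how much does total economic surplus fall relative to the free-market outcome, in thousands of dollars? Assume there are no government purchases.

Rearranging demand gives qd = 422 - 5p. In a free market, 422 - 5p = 4p - 28 gives the equilibrium p* = 50, q* = 172.
Since 76 > 50, the floor is binding.
At p = 76: qd = 422 - 5·76 = 42 and qs = 4·76 - 28 = 276.
Quantity traded falls to 42. At q = 42 the demand price is (422 - 42)/5 = 76 and the supply price is (28 + 42)/4 = 17.5.
Deadweight loss = ½ · (76 - 17.5) · (172 - 42) = ½ · 58.5 · 130 = 3802.5.

3802.5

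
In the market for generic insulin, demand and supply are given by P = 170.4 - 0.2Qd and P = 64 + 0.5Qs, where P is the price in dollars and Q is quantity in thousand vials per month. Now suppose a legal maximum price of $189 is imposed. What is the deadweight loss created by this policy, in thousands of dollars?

Rearranging demand gives Qd = 852 - 5P; rearranging supply gives Qs = 2P - 128. In a free market, 852 - 5P = 2P - 128 gives the equilibrium P* = 140, Q* = 152.
The ceiling of 189 is above the equilibrium price 140, so it is not binding; the market clears at P* = 140, Q* = 152.
Since the control does not bind, no trades are prevented and deadweight loss is zero.

0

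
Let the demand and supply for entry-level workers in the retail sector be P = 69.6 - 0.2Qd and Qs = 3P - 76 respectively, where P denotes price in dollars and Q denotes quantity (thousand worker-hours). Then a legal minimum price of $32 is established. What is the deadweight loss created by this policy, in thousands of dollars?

Rearranging demand gives Qd = 348 - 5P. Setting quantity demanded equal to quantity supplied, 348 - 5P = 3P - 76, gives P* = 53 and Q* = 83.
The floor of 32 is below the equilibrium price 53, so it is not binding; the market clears at P* = 53, Q* = 83.
Since the control does not bind, no trades are prevented and deadweight loss is zero.

0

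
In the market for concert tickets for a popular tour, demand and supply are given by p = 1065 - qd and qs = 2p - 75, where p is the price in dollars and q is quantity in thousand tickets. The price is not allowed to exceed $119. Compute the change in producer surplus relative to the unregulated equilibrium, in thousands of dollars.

Rearranging demand gives qd = 1065 - p. Equilibrium: 1065 - p = 2p - 75, so 1140 = 3p and p* = 380, q* = 685.
Since 119 < 380, the ceiling is binding.
At p = 119: qd = 1065 - 119 = 946 and qs = 2·119 - 75 = 163.
Producer surplus without the control is ½ · (380 - 37.5) · 685 = 117306.25.
With the ceiling, producers sell 163 units at 119, so PS = ½ · (119 - 37.5) · 163 = 6642.25.
Change in producer surplus = 6642.25 - 117306.25 = -110664.

-110664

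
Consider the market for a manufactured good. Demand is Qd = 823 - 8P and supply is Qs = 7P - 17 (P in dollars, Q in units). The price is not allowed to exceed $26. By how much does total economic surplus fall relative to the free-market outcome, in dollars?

5906.25

In a free market, 823 - 8P = 7P - 17 gives the equilibrium P* = 56, Q* = 375.
Because the ceiling (26) lies below the market-clearing price, it is binding.
At P = 26: Qd = 823 - 8·26 = 615 and Qs = 7·26 - 17 = 165.
Quantity traded falls to 165. At Q = 165 the demand price is (823 - 165)/8 = 82.25 and the supply price is (17 + 165)/7 = 26.
Deadweight loss = ½ · (82.25 - 26) · (375 - 165) = ½ · 56.25 · 210 = 5906.25.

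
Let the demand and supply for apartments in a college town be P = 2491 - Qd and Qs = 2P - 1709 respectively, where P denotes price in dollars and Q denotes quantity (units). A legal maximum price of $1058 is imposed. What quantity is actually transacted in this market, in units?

Rearranging demand gives Qd = 2491 - P. Equilibrium: 2491 - P = 2P - 1709, so 4200 = 3P and P* = 1400, Q* = 1091.
Because the ceiling (1058) lies below the market-clearing price, it is binding.
At P = 1058: Qd = 2491 - 1058 = 1433 and Qs = 2·1058 - 1709 = 407.
The quantity actually transacted is the short side, supply: 407.

407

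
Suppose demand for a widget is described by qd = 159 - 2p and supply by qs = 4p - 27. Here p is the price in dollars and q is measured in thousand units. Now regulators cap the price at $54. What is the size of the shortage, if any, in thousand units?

Without the control the market clears where 159 - 2p = 4p - 27, i.e. p* = 31 and q* = 97.
The ceiling of 54 is above the equilibrium price 31, so it is not binding; the market clears at p* = 31, q* = 97.
Since the control does not bind, there is no shortage.

0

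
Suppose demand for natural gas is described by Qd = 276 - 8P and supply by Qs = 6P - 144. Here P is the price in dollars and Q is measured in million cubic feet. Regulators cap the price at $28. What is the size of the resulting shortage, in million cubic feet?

28

In a free market, 276 - 8P = 6P - 144 gives the equilibrium P* = 30, Q* = 36.
The ceiling of 28 is below the equilibrium price 30, so it binds.
At P = 28: Qd = 276 - 8·28 = 52 and Qs = 6·28 - 144 = 24.
Shortage = Qd - Qs = 52 - 24 = 28.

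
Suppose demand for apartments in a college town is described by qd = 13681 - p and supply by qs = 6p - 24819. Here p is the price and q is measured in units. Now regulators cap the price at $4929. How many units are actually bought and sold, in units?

4755

Setting quantity demanded equal to quantity supplied, 13681 - p = 6p - 24819, gives p* = 5500 and q* = 8181.
Since 4929 < 5500, the ceiling is binding.
At p = 4929: qd = 13681 - 4929 = 8752 and qs = 6·4929 - 24819 = 4755.
The quantity actually transacted is the short side, supply: 4755.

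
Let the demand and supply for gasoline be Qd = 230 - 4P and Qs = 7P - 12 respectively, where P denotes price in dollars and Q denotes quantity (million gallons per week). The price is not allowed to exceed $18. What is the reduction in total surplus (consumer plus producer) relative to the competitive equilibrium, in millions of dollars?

154

Without the control the market clears where 230 - 4P = 7P - 12, i.e. P* = 22 and Q* = 142.
Because the ceiling (18) lies below the market-clearing price, it is binding.
At P = 18: Qd = 230 - 4·18 = 158 and Qs = 7·18 - 12 = 114.
Quantity traded falls to 114. At Q = 114 the demand price is (230 - 114)/4 = 29 and the supply price is (12 + 114)/7 = 18.
Deadweight loss = ½ · (29 - 18) · (142 - 114) = ½ · 11 · 28 = 154.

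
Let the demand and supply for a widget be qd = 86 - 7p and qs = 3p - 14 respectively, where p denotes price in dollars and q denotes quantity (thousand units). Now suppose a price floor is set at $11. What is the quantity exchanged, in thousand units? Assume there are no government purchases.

Equilibrium: 86 - 7p = 3p - 14, so 100 = 10p and p* = 10, q* = 16.
Since 11 > 10, the floor is binding.
At p = 11: qd = 86 - 7·11 = 9 and qs = 3·11 - 14 = 19.
The quantity actually transacted is the short side, demand: 9.

9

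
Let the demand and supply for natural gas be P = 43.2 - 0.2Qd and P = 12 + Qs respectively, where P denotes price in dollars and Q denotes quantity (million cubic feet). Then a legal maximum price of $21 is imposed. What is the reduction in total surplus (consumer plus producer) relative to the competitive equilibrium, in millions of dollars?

173.4

Rearranging demand gives Qd = 216 - 5P; rearranging supply gives Qs = P - 12. In a free market, 216 - 5P = P - 12 gives the equilibrium P* = 38, Q* = 26.
Because the ceiling (21) lies below the market-clearing price, it is binding.
At P = 21: Qd = 216 - 5·21 = 111 and Qs = 21 - 12 = 9.
Quantity traded falls to 9. At Q = 9 the demand price is (216 - 9)/5 = 41.4 and the supply price is 12 + 9 = 21.
Deadweight loss = ½ · (41.4 - 21) · (26 - 9) = ½ · 20.4 · 17 = 173.4.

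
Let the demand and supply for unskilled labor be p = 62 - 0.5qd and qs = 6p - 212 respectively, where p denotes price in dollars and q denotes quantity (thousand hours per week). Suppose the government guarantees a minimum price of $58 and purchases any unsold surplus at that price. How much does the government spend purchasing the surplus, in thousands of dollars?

7424

Rearranging demand gives qd = 124 - 2p. Setting quantity demanded equal to quantity supplied, 124 - 2p = 6p - 212, gives p* = 42 and q* = 40.
Since 58 > 42, the floor is binding.
At p = 58: qd = 124 - 2·58 = 8 and qs = 6·58 - 212 = 136.
Surplus = qs - qd = 128.
Government expenditure = surplus × support price = 128 × 58 = 7424.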